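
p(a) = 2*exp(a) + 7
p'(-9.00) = 0.00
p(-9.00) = 7.00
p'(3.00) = 40.17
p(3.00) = 47.17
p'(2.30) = 19.95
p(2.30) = 26.95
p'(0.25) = 2.57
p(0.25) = 9.57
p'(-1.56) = 0.42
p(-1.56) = 7.42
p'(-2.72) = 0.13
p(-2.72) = 7.13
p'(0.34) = 2.81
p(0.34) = 9.81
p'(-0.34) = 1.42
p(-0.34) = 8.42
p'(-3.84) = 0.04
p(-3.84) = 7.04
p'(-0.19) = 1.65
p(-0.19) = 8.65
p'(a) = 2*exp(a)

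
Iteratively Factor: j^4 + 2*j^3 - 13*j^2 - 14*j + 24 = (j + 2)*(j^3 - 13*j + 12) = (j - 3)*(j + 2)*(j^2 + 3*j - 4) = (j - 3)*(j - 1)*(j + 2)*(j + 4)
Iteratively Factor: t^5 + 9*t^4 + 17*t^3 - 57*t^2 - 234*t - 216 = (t + 3)*(t^4 + 6*t^3 - t^2 - 54*t - 72) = (t + 3)^2*(t^3 + 3*t^2 - 10*t - 24) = (t - 3)*(t + 3)^2*(t^2 + 6*t + 8) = (t - 3)*(t + 2)*(t + 3)^2*(t + 4)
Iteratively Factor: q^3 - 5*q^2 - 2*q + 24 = (q - 4)*(q^2 - q - 6) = (q - 4)*(q - 3)*(q + 2)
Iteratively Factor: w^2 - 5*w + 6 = (w - 2)*(w - 3)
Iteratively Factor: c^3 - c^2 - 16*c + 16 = (c + 4)*(c^2 - 5*c + 4) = (c - 1)*(c + 4)*(c - 4)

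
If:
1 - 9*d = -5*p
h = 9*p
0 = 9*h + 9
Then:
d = 4/81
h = -1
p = -1/9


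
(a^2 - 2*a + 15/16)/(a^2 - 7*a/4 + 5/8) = (4*a - 3)/(2*(2*a - 1))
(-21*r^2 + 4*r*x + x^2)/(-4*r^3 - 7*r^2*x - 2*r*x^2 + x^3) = (21*r^2 - 4*r*x - x^2)/(4*r^3 + 7*r^2*x + 2*r*x^2 - x^3)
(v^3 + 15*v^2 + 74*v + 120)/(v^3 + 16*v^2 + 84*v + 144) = (v + 5)/(v + 6)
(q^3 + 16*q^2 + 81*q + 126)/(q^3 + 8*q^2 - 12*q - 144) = (q^2 + 10*q + 21)/(q^2 + 2*q - 24)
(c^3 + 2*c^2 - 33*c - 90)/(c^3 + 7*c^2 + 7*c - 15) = (c - 6)/(c - 1)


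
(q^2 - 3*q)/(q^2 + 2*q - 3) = q*(q - 3)/(q^2 + 2*q - 3)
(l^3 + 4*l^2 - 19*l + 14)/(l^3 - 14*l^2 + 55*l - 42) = (l^2 + 5*l - 14)/(l^2 - 13*l + 42)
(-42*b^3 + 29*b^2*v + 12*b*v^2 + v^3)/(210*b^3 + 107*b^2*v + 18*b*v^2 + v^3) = (-b + v)/(5*b + v)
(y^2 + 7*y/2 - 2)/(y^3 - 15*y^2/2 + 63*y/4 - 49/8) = 4*(y + 4)/(4*y^2 - 28*y + 49)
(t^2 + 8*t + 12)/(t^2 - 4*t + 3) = (t^2 + 8*t + 12)/(t^2 - 4*t + 3)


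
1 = 1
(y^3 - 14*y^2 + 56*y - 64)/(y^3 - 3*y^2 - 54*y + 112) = (y - 4)/(y + 7)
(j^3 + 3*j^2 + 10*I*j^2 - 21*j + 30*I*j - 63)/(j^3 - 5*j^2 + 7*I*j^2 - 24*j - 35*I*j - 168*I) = (j + 3*I)/(j - 8)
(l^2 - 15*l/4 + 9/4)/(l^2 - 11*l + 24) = (l - 3/4)/(l - 8)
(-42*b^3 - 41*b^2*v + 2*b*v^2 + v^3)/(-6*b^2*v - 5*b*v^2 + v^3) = (7*b + v)/v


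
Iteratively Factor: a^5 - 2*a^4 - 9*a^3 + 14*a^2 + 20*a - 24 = (a + 2)*(a^4 - 4*a^3 - a^2 + 16*a - 12) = (a - 1)*(a + 2)*(a^3 - 3*a^2 - 4*a + 12) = (a - 3)*(a - 1)*(a + 2)*(a^2 - 4) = (a - 3)*(a - 2)*(a - 1)*(a + 2)*(a + 2)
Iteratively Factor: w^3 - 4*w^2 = (w - 4)*(w^2) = w*(w - 4)*(w)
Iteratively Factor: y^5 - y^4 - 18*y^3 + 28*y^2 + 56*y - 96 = (y + 4)*(y^4 - 5*y^3 + 2*y^2 + 20*y - 24) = (y - 3)*(y + 4)*(y^3 - 2*y^2 - 4*y + 8) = (y - 3)*(y - 2)*(y + 4)*(y^2 - 4) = (y - 3)*(y - 2)^2*(y + 4)*(y + 2)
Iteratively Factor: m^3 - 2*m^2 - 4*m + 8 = (m + 2)*(m^2 - 4*m + 4) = (m - 2)*(m + 2)*(m - 2)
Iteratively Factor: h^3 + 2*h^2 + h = (h + 1)*(h^2 + h) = h*(h + 1)*(h + 1)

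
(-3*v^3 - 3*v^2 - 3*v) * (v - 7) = -3*v^4 + 18*v^3 + 18*v^2 + 21*v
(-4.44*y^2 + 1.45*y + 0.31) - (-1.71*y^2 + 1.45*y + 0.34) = -2.73*y^2 - 0.03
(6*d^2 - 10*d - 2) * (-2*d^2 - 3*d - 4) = -12*d^4 + 2*d^3 + 10*d^2 + 46*d + 8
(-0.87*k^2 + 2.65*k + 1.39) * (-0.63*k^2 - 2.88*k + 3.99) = 0.5481*k^4 + 0.8361*k^3 - 11.979*k^2 + 6.5703*k + 5.5461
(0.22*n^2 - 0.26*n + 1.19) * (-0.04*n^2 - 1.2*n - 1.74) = -0.0088*n^4 - 0.2536*n^3 - 0.1184*n^2 - 0.9756*n - 2.0706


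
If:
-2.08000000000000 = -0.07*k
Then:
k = 29.71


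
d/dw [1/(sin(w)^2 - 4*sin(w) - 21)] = 2*(2 - sin(w))*cos(w)/((sin(w) - 7)^2*(sin(w) + 3)^2)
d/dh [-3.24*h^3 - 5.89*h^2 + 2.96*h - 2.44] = -9.72*h^2 - 11.78*h + 2.96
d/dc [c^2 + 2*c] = 2*c + 2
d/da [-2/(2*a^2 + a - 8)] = 2*(4*a + 1)/(2*a^2 + a - 8)^2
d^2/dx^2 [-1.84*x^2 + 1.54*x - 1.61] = -3.68000000000000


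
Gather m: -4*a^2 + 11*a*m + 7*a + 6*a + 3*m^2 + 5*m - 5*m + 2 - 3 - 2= -4*a^2 + 11*a*m + 13*a + 3*m^2 - 3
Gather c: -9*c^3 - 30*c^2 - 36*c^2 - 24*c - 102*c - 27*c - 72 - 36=-9*c^3 - 66*c^2 - 153*c - 108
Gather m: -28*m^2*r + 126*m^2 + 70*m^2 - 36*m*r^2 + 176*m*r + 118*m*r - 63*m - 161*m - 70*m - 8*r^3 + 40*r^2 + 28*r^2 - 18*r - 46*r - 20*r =m^2*(196 - 28*r) + m*(-36*r^2 + 294*r - 294) - 8*r^3 + 68*r^2 - 84*r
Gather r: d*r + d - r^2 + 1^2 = d*r + d - r^2 + 1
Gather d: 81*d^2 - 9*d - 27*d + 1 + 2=81*d^2 - 36*d + 3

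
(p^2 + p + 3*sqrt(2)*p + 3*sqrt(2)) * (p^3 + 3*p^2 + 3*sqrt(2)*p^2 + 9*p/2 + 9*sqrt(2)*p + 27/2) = p^5 + 4*p^4 + 6*sqrt(2)*p^4 + 51*p^3/2 + 24*sqrt(2)*p^3 + 63*sqrt(2)*p^2/2 + 90*p^2 + 135*p/2 + 54*sqrt(2)*p + 81*sqrt(2)/2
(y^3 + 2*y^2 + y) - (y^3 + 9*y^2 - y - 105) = -7*y^2 + 2*y + 105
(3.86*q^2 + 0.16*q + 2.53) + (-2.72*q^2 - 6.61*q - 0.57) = 1.14*q^2 - 6.45*q + 1.96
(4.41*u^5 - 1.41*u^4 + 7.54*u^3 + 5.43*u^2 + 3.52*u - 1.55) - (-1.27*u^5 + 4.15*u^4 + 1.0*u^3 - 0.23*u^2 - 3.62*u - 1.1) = 5.68*u^5 - 5.56*u^4 + 6.54*u^3 + 5.66*u^2 + 7.14*u - 0.45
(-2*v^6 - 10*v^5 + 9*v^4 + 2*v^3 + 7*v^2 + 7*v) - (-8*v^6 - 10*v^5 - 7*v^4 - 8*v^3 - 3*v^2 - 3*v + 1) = 6*v^6 + 16*v^4 + 10*v^3 + 10*v^2 + 10*v - 1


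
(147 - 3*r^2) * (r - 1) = -3*r^3 + 3*r^2 + 147*r - 147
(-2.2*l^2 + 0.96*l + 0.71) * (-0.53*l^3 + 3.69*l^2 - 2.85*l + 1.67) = 1.166*l^5 - 8.6268*l^4 + 9.4361*l^3 - 3.7901*l^2 - 0.4203*l + 1.1857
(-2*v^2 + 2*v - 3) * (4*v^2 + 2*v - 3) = -8*v^4 + 4*v^3 - 2*v^2 - 12*v + 9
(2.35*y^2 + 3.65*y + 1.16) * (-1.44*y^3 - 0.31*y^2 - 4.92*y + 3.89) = -3.384*y^5 - 5.9845*y^4 - 14.3639*y^3 - 9.1761*y^2 + 8.4913*y + 4.5124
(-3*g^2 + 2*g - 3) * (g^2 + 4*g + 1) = -3*g^4 - 10*g^3 + 2*g^2 - 10*g - 3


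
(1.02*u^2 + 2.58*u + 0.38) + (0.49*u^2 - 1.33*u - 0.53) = 1.51*u^2 + 1.25*u - 0.15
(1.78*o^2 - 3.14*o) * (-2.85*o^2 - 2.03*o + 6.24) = -5.073*o^4 + 5.3356*o^3 + 17.4814*o^2 - 19.5936*o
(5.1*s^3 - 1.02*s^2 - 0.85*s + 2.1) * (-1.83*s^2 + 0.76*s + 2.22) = -9.333*s^5 + 5.7426*s^4 + 12.1023*s^3 - 6.7534*s^2 - 0.291*s + 4.662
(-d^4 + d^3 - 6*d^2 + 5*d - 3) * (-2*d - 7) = 2*d^5 + 5*d^4 + 5*d^3 + 32*d^2 - 29*d + 21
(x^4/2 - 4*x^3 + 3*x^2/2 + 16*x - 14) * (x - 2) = x^5/2 - 5*x^4 + 19*x^3/2 + 13*x^2 - 46*x + 28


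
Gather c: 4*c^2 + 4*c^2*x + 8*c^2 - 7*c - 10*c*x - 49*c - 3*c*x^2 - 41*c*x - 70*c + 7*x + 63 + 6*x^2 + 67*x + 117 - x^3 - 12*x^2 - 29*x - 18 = c^2*(4*x + 12) + c*(-3*x^2 - 51*x - 126) - x^3 - 6*x^2 + 45*x + 162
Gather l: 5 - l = 5 - l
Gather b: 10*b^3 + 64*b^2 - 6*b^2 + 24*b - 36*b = 10*b^3 + 58*b^2 - 12*b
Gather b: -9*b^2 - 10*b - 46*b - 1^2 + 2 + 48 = -9*b^2 - 56*b + 49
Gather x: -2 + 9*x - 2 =9*x - 4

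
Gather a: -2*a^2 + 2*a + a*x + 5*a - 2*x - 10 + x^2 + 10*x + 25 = -2*a^2 + a*(x + 7) + x^2 + 8*x + 15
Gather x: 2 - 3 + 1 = 0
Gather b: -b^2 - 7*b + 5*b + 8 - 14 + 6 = -b^2 - 2*b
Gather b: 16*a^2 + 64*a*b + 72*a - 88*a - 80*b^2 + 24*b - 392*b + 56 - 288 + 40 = 16*a^2 - 16*a - 80*b^2 + b*(64*a - 368) - 192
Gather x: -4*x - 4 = -4*x - 4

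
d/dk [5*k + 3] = 5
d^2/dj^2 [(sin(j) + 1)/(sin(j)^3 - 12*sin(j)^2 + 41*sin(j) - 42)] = (-4*sin(j)^7 + 27*sin(j)^6 + 158*sin(j)^5 - 1756*sin(j)^4 + 4136*sin(j)^3 + 227*sin(j)^2 - 9210*sin(j) + 5798)/(sin(j)^3 - 12*sin(j)^2 + 41*sin(j) - 42)^3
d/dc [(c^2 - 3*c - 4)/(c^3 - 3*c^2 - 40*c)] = (-c^4 + 6*c^3 - 37*c^2 - 24*c - 160)/(c^2*(c^4 - 6*c^3 - 71*c^2 + 240*c + 1600))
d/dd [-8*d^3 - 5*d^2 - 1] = 2*d*(-12*d - 5)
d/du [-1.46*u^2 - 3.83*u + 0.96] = -2.92*u - 3.83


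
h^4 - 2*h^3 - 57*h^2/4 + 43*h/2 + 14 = (h - 4)*(h - 2)*(h + 1/2)*(h + 7/2)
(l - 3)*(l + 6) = l^2 + 3*l - 18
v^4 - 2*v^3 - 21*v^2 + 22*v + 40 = (v - 5)*(v - 2)*(v + 1)*(v + 4)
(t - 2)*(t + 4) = t^2 + 2*t - 8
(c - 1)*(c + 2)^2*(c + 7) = c^4 + 10*c^3 + 21*c^2 - 4*c - 28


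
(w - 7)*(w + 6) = w^2 - w - 42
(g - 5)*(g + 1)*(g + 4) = g^3 - 21*g - 20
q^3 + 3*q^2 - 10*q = q*(q - 2)*(q + 5)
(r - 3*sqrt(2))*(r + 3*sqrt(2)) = r^2 - 18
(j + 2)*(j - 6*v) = j^2 - 6*j*v + 2*j - 12*v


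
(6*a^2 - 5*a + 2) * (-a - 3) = -6*a^3 - 13*a^2 + 13*a - 6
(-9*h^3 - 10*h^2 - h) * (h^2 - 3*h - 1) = -9*h^5 + 17*h^4 + 38*h^3 + 13*h^2 + h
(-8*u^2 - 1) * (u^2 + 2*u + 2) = -8*u^4 - 16*u^3 - 17*u^2 - 2*u - 2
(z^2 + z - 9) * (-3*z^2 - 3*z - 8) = -3*z^4 - 6*z^3 + 16*z^2 + 19*z + 72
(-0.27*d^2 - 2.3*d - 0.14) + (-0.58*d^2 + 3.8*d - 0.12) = -0.85*d^2 + 1.5*d - 0.26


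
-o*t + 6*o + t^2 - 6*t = (-o + t)*(t - 6)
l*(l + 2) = l^2 + 2*l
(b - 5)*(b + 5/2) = b^2 - 5*b/2 - 25/2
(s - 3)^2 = s^2 - 6*s + 9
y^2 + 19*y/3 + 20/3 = (y + 4/3)*(y + 5)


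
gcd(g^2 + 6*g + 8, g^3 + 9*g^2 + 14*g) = g + 2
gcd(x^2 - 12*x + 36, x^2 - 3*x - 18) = x - 6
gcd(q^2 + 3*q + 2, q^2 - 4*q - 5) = q + 1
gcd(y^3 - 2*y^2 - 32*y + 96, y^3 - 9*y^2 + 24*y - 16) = y^2 - 8*y + 16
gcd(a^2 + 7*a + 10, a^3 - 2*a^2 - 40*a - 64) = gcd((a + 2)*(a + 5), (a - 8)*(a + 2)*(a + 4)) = a + 2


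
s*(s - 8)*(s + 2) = s^3 - 6*s^2 - 16*s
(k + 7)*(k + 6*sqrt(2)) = k^2 + 7*k + 6*sqrt(2)*k + 42*sqrt(2)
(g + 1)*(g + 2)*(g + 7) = g^3 + 10*g^2 + 23*g + 14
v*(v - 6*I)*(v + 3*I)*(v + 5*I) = v^4 + 2*I*v^3 + 33*v^2 + 90*I*v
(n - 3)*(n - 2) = n^2 - 5*n + 6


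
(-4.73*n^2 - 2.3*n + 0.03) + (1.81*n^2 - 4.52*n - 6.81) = -2.92*n^2 - 6.82*n - 6.78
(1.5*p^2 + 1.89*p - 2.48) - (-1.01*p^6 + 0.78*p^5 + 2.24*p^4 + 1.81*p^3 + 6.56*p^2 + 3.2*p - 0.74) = 1.01*p^6 - 0.78*p^5 - 2.24*p^4 - 1.81*p^3 - 5.06*p^2 - 1.31*p - 1.74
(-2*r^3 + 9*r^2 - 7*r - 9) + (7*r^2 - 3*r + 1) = -2*r^3 + 16*r^2 - 10*r - 8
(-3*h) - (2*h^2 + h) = -2*h^2 - 4*h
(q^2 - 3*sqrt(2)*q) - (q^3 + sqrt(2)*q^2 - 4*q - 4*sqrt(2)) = -q^3 - sqrt(2)*q^2 + q^2 - 3*sqrt(2)*q + 4*q + 4*sqrt(2)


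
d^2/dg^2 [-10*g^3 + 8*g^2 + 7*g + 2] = 16 - 60*g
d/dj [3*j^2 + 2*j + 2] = 6*j + 2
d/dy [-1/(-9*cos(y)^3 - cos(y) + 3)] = (27*cos(y)^2 + 1)*sin(y)/(9*cos(y)^3 + cos(y) - 3)^2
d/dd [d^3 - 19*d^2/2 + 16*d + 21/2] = 3*d^2 - 19*d + 16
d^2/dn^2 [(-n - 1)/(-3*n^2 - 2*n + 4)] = 2*(4*(n + 1)*(3*n + 1)^2 - (9*n + 5)*(3*n^2 + 2*n - 4))/(3*n^2 + 2*n - 4)^3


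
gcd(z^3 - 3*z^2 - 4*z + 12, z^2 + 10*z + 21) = 1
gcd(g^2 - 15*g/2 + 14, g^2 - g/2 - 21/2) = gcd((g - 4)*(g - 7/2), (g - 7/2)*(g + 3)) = g - 7/2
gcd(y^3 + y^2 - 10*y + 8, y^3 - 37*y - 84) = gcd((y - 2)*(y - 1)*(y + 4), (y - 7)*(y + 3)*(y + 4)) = y + 4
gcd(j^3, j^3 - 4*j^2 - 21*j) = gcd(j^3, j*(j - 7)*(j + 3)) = j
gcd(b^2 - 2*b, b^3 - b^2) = b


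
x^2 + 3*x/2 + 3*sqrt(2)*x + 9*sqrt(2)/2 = (x + 3/2)*(x + 3*sqrt(2))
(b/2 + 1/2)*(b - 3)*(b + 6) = b^3/2 + 2*b^2 - 15*b/2 - 9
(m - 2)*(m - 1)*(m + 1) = m^3 - 2*m^2 - m + 2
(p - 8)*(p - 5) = p^2 - 13*p + 40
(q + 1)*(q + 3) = q^2 + 4*q + 3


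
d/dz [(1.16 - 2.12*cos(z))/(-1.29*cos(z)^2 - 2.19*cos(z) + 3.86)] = (2.7348*cos(z)^2 - 2.9928*cos(z) + 5.6428)*sin(z)/(1.6641*cos(z)^4 + 5.6502*cos(z)^3 - 5.1627*cos(z)^2 - 16.9068*cos(z) + 14.8996)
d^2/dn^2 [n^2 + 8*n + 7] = 2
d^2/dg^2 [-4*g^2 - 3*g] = -8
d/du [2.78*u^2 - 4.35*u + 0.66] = 5.56*u - 4.35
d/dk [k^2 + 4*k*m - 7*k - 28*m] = 2*k + 4*m - 7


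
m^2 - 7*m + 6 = (m - 6)*(m - 1)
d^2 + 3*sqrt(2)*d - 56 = (d - 4*sqrt(2))*(d + 7*sqrt(2))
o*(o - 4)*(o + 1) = o^3 - 3*o^2 - 4*o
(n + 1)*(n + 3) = n^2 + 4*n + 3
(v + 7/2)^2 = v^2 + 7*v + 49/4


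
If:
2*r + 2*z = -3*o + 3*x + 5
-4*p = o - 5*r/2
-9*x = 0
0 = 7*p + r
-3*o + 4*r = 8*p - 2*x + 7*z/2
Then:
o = 1505/871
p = -70/871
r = 490/871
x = 0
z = -570/871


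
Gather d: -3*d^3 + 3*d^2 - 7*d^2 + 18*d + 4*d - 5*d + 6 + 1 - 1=-3*d^3 - 4*d^2 + 17*d + 6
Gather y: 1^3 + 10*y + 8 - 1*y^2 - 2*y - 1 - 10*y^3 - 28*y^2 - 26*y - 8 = -10*y^3 - 29*y^2 - 18*y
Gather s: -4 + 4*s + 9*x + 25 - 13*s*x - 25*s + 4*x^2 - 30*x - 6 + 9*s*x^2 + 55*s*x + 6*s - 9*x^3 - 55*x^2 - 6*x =s*(9*x^2 + 42*x - 15) - 9*x^3 - 51*x^2 - 27*x + 15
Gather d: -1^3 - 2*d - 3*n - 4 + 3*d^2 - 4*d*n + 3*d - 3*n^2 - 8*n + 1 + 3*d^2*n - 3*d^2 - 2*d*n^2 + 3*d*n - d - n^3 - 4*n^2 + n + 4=3*d^2*n + d*(-2*n^2 - n) - n^3 - 7*n^2 - 10*n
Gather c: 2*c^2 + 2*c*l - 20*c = 2*c^2 + c*(2*l - 20)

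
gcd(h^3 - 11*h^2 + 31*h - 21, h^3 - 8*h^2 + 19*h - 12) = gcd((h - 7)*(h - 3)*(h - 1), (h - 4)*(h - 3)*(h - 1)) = h^2 - 4*h + 3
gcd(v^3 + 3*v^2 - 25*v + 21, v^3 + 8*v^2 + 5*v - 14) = v^2 + 6*v - 7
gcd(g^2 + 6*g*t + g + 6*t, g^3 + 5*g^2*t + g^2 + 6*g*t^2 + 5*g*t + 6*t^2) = g + 1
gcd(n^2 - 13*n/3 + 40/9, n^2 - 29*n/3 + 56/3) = n - 8/3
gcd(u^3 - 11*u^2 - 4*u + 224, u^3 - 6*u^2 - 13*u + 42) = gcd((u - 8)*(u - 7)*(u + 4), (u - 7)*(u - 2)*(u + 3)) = u - 7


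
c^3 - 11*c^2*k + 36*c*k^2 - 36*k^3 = (c - 6*k)*(c - 3*k)*(c - 2*k)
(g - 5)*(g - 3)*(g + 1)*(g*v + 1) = g^4*v - 7*g^3*v + g^3 + 7*g^2*v - 7*g^2 + 15*g*v + 7*g + 15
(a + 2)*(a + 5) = a^2 + 7*a + 10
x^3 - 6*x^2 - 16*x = x*(x - 8)*(x + 2)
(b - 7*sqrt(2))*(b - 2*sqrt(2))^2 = b^3 - 11*sqrt(2)*b^2 + 64*b - 56*sqrt(2)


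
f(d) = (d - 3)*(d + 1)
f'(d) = 2*d - 2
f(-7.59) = 69.79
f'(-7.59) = -17.18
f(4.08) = 5.49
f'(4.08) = 6.16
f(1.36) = -3.87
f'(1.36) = 0.72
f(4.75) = 10.06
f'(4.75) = 7.50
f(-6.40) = 50.76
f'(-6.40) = -14.80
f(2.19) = -2.58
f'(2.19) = 2.38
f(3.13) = 0.54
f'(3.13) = 4.26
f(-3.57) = 16.88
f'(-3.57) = -9.14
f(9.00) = 60.00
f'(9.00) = 16.00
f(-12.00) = 165.00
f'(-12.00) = -26.00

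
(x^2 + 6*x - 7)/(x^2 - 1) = (x + 7)/(x + 1)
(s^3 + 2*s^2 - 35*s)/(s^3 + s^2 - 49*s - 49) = s*(s - 5)/(s^2 - 6*s - 7)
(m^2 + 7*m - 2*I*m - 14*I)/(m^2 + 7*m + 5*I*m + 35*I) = (m - 2*I)/(m + 5*I)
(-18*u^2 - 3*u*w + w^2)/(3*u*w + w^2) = (-6*u + w)/w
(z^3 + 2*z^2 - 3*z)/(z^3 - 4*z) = (z^2 + 2*z - 3)/(z^2 - 4)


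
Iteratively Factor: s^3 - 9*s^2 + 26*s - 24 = (s - 4)*(s^2 - 5*s + 6) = (s - 4)*(s - 3)*(s - 2)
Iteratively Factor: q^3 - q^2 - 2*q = (q)*(q^2 - q - 2) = q*(q - 2)*(q + 1)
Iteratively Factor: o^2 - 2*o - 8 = (o - 4)*(o + 2)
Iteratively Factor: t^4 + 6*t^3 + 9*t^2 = (t + 3)*(t^3 + 3*t^2) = t*(t + 3)*(t^2 + 3*t) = t*(t + 3)^2*(t)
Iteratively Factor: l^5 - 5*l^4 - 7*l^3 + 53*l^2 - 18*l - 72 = (l - 3)*(l^4 - 2*l^3 - 13*l^2 + 14*l + 24) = (l - 3)*(l + 1)*(l^3 - 3*l^2 - 10*l + 24) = (l - 3)*(l - 2)*(l + 1)*(l^2 - l - 12) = (l - 3)*(l - 2)*(l + 1)*(l + 3)*(l - 4)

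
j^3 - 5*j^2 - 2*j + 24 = (j - 4)*(j - 3)*(j + 2)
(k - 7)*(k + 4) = k^2 - 3*k - 28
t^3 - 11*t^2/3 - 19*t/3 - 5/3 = (t - 5)*(t + 1/3)*(t + 1)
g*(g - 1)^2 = g^3 - 2*g^2 + g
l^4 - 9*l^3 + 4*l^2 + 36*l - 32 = (l - 8)*(l - 2)*(l - 1)*(l + 2)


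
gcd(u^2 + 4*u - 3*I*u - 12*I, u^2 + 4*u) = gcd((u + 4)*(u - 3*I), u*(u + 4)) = u + 4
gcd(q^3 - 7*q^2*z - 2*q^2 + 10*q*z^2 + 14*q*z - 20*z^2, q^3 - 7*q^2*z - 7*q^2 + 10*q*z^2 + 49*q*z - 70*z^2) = q^2 - 7*q*z + 10*z^2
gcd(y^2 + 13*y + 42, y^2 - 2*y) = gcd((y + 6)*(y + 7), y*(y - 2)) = 1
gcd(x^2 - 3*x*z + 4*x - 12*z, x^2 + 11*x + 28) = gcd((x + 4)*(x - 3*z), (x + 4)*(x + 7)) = x + 4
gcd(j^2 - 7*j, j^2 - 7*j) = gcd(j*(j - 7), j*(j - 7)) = j^2 - 7*j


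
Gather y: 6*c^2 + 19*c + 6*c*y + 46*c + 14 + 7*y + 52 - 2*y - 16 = 6*c^2 + 65*c + y*(6*c + 5) + 50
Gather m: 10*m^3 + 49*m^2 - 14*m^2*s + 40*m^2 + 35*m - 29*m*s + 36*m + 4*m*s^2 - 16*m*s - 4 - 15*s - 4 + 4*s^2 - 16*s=10*m^3 + m^2*(89 - 14*s) + m*(4*s^2 - 45*s + 71) + 4*s^2 - 31*s - 8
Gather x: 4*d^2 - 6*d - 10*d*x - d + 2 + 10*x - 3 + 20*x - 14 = 4*d^2 - 7*d + x*(30 - 10*d) - 15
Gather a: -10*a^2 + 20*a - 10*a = -10*a^2 + 10*a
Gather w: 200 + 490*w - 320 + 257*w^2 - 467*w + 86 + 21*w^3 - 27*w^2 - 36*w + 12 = 21*w^3 + 230*w^2 - 13*w - 22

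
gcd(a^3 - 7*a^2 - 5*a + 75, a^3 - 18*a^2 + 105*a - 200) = a^2 - 10*a + 25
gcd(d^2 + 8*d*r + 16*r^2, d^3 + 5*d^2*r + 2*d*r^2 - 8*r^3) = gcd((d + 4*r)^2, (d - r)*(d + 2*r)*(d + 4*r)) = d + 4*r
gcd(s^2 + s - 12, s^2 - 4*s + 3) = s - 3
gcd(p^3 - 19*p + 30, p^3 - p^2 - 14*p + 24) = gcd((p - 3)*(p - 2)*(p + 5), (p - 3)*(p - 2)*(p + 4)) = p^2 - 5*p + 6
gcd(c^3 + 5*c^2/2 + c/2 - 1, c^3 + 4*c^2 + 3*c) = c + 1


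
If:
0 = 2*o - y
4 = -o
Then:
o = -4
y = -8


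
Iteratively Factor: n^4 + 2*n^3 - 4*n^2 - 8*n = (n)*(n^3 + 2*n^2 - 4*n - 8) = n*(n + 2)*(n^2 - 4) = n*(n + 2)^2*(n - 2)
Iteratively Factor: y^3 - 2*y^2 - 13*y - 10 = (y - 5)*(y^2 + 3*y + 2) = (y - 5)*(y + 2)*(y + 1)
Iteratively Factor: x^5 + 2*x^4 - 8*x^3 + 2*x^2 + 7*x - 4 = (x + 1)*(x^4 + x^3 - 9*x^2 + 11*x - 4) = (x - 1)*(x + 1)*(x^3 + 2*x^2 - 7*x + 4) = (x - 1)*(x + 1)*(x + 4)*(x^2 - 2*x + 1) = (x - 1)^2*(x + 1)*(x + 4)*(x - 1)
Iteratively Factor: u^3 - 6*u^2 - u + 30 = (u - 3)*(u^2 - 3*u - 10) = (u - 3)*(u + 2)*(u - 5)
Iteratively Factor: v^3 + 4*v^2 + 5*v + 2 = (v + 1)*(v^2 + 3*v + 2) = (v + 1)*(v + 2)*(v + 1)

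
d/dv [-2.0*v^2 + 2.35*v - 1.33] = 2.35 - 4.0*v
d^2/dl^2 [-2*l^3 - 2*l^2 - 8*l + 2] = -12*l - 4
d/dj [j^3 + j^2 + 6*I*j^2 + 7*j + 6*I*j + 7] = 3*j^2 + j*(2 + 12*I) + 7 + 6*I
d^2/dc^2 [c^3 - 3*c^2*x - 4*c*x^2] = 6*c - 6*x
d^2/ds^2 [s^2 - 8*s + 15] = 2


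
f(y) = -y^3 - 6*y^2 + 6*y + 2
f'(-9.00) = -129.00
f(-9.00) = 191.00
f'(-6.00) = -30.00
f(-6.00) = -34.00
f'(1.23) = -13.30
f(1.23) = -1.56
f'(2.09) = -32.18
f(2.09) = -20.80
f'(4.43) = -106.03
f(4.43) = -176.11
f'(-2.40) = 17.52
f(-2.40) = -33.14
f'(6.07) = -177.37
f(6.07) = -406.30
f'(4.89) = -124.42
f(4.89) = -229.06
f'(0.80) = -5.52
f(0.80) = 2.45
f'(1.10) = -10.83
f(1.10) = 0.01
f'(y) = -3*y^2 - 12*y + 6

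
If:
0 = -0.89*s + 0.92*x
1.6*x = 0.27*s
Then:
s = 0.00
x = 0.00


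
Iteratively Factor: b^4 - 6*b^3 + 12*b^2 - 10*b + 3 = (b - 3)*(b^3 - 3*b^2 + 3*b - 1) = (b - 3)*(b - 1)*(b^2 - 2*b + 1) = (b - 3)*(b - 1)^2*(b - 1)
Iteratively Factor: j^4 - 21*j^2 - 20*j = (j + 1)*(j^3 - j^2 - 20*j) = (j - 5)*(j + 1)*(j^2 + 4*j) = (j - 5)*(j + 1)*(j + 4)*(j)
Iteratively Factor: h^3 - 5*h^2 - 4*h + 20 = (h - 5)*(h^2 - 4) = (h - 5)*(h + 2)*(h - 2)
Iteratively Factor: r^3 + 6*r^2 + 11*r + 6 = (r + 2)*(r^2 + 4*r + 3) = (r + 2)*(r + 3)*(r + 1)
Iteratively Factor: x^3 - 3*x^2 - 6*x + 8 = (x + 2)*(x^2 - 5*x + 4) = (x - 1)*(x + 2)*(x - 4)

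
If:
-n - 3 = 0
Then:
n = -3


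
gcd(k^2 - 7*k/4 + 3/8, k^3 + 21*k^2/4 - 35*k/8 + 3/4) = k - 1/4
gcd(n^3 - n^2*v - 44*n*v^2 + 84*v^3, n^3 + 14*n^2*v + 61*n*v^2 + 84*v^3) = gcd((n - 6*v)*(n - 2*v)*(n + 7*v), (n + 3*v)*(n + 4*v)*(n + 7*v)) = n + 7*v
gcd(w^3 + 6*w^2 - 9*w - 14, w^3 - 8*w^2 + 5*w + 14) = w^2 - w - 2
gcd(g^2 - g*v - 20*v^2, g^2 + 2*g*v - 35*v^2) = -g + 5*v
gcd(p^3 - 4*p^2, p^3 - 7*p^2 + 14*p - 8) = p - 4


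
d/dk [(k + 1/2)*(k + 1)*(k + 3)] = 3*k^2 + 9*k + 5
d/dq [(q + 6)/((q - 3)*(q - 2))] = (-q^2 - 12*q + 36)/(q^4 - 10*q^3 + 37*q^2 - 60*q + 36)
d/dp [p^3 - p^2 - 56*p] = 3*p^2 - 2*p - 56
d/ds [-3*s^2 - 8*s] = -6*s - 8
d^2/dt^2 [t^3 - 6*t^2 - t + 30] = 6*t - 12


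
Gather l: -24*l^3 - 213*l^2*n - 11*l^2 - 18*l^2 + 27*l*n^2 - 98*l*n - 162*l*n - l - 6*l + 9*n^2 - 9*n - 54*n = -24*l^3 + l^2*(-213*n - 29) + l*(27*n^2 - 260*n - 7) + 9*n^2 - 63*n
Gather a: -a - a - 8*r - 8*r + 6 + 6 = -2*a - 16*r + 12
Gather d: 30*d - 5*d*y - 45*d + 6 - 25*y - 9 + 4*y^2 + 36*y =d*(-5*y - 15) + 4*y^2 + 11*y - 3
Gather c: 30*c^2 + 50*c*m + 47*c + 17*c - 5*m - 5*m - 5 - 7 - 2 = 30*c^2 + c*(50*m + 64) - 10*m - 14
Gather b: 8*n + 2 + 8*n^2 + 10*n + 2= 8*n^2 + 18*n + 4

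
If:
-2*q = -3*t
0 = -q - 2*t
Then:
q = 0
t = 0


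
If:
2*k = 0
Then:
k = 0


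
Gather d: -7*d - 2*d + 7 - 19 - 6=-9*d - 18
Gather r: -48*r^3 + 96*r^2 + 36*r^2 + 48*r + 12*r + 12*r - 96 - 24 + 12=-48*r^3 + 132*r^2 + 72*r - 108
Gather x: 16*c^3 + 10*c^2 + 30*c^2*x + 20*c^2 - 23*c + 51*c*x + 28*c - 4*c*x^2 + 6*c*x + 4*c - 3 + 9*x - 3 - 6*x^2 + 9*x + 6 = 16*c^3 + 30*c^2 + 9*c + x^2*(-4*c - 6) + x*(30*c^2 + 57*c + 18)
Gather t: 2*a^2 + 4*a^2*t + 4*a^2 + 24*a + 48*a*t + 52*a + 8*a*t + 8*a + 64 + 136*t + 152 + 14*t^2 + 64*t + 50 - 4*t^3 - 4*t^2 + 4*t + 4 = 6*a^2 + 84*a - 4*t^3 + 10*t^2 + t*(4*a^2 + 56*a + 204) + 270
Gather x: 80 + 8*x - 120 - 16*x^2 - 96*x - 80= -16*x^2 - 88*x - 120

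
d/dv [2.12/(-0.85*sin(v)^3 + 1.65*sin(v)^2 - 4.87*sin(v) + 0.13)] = (5.406*sin(v)^2 - 6.996*sin(v) + 10.3244)*cos(v)/(0.85*sin(v)^3 - 1.65*sin(v)^2 + 4.87*sin(v) - 0.13)^2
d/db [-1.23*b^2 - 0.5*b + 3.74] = -2.46*b - 0.5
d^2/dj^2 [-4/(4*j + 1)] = -128/(4*j + 1)^3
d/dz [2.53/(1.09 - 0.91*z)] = 2.3023/(0.91*z - 1.09)^2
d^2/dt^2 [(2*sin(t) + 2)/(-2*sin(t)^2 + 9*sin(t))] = 2*(4*sin(t)^2 + 34*sin(t) - 62 + 57/sin(t) + 108/sin(t)^2 - 162/sin(t)^3)/(2*sin(t) - 9)^3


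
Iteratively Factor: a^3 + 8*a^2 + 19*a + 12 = (a + 4)*(a^2 + 4*a + 3) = (a + 1)*(a + 4)*(a + 3)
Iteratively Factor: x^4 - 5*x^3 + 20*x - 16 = (x - 2)*(x^3 - 3*x^2 - 6*x + 8) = (x - 4)*(x - 2)*(x^2 + x - 2) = (x - 4)*(x - 2)*(x + 2)*(x - 1)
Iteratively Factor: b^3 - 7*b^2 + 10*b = (b - 5)*(b^2 - 2*b) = (b - 5)*(b - 2)*(b)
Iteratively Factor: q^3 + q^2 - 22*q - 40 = (q + 4)*(q^2 - 3*q - 10) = (q - 5)*(q + 4)*(q + 2)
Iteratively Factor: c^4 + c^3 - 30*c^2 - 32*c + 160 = (c + 4)*(c^3 - 3*c^2 - 18*c + 40) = (c - 5)*(c + 4)*(c^2 + 2*c - 8) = (c - 5)*(c + 4)^2*(c - 2)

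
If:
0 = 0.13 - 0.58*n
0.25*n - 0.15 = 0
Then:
No Solution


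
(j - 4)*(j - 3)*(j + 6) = j^3 - j^2 - 30*j + 72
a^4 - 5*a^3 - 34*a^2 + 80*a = a*(a - 8)*(a - 2)*(a + 5)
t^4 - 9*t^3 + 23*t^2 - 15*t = t*(t - 5)*(t - 3)*(t - 1)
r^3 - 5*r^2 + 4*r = r*(r - 4)*(r - 1)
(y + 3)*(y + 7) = y^2 + 10*y + 21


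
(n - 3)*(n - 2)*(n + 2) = n^3 - 3*n^2 - 4*n + 12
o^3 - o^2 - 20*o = o*(o - 5)*(o + 4)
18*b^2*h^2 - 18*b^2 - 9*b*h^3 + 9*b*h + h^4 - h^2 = (-6*b + h)*(-3*b + h)*(h - 1)*(h + 1)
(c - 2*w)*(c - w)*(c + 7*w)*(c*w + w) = c^4*w + 4*c^3*w^2 + c^3*w - 19*c^2*w^3 + 4*c^2*w^2 + 14*c*w^4 - 19*c*w^3 + 14*w^4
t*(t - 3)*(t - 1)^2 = t^4 - 5*t^3 + 7*t^2 - 3*t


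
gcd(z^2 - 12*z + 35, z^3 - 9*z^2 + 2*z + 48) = 1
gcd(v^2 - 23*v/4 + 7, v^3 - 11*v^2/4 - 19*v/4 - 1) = v - 4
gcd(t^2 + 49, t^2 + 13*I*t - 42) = t + 7*I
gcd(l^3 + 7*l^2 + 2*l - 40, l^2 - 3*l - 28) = l + 4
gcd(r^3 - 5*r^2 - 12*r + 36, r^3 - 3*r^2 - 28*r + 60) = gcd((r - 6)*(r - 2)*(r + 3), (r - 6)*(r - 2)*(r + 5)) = r^2 - 8*r + 12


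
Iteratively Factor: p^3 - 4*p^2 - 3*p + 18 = (p + 2)*(p^2 - 6*p + 9) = (p - 3)*(p + 2)*(p - 3)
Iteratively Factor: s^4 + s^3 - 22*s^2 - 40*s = (s)*(s^3 + s^2 - 22*s - 40) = s*(s + 4)*(s^2 - 3*s - 10) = s*(s - 5)*(s + 4)*(s + 2)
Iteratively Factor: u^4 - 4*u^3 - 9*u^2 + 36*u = (u + 3)*(u^3 - 7*u^2 + 12*u) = (u - 3)*(u + 3)*(u^2 - 4*u) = (u - 4)*(u - 3)*(u + 3)*(u)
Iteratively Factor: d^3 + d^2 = (d)*(d^2 + d) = d^2*(d + 1)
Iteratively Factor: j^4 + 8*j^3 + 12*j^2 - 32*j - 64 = (j + 4)*(j^3 + 4*j^2 - 4*j - 16) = (j + 4)^2*(j^2 - 4) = (j + 2)*(j + 4)^2*(j - 2)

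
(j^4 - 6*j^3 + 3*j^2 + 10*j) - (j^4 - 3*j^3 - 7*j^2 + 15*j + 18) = -3*j^3 + 10*j^2 - 5*j - 18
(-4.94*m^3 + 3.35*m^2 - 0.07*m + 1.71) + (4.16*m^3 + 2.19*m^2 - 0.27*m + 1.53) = -0.78*m^3 + 5.54*m^2 - 0.34*m + 3.24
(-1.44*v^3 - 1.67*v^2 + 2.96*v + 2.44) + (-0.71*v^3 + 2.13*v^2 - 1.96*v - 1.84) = -2.15*v^3 + 0.46*v^2 + 1.0*v + 0.6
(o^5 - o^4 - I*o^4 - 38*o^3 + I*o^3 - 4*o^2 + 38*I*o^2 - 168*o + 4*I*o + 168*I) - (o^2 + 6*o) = o^5 - o^4 - I*o^4 - 38*o^3 + I*o^3 - 5*o^2 + 38*I*o^2 - 174*o + 4*I*o + 168*I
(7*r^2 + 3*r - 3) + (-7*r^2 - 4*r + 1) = -r - 2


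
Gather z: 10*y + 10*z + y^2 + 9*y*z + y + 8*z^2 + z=y^2 + 11*y + 8*z^2 + z*(9*y + 11)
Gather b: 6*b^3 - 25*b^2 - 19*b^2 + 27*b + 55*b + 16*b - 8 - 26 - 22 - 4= 6*b^3 - 44*b^2 + 98*b - 60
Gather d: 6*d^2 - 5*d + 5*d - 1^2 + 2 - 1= 6*d^2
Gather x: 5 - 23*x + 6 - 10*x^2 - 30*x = -10*x^2 - 53*x + 11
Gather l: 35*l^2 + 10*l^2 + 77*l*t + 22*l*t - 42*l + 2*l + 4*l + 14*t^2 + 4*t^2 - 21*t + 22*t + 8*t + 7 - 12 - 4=45*l^2 + l*(99*t - 36) + 18*t^2 + 9*t - 9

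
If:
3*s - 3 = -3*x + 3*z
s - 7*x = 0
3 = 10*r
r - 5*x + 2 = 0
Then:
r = 3/10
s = 161/50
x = 23/50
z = 67/25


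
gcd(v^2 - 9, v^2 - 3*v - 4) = 1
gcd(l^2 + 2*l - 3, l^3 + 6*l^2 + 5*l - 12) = l^2 + 2*l - 3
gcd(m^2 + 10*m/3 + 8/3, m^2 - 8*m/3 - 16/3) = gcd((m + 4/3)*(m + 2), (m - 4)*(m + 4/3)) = m + 4/3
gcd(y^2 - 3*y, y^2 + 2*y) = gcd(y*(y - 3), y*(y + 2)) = y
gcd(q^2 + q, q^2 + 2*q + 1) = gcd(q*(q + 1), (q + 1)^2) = q + 1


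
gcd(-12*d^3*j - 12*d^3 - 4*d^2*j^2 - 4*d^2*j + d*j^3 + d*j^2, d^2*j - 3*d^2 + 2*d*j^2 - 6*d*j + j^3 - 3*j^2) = 1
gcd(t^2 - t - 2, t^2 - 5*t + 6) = t - 2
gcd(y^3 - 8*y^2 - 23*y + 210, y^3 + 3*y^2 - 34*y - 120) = y^2 - y - 30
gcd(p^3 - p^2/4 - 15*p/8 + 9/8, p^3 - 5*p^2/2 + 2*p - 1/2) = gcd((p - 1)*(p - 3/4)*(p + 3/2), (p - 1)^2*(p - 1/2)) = p - 1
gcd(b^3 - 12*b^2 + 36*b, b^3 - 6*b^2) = b^2 - 6*b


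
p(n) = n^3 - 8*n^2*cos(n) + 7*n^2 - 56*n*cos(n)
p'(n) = 8*n^2*sin(n) + 3*n^2 + 56*n*sin(n) - 16*n*cos(n) + 14*n - 56*cos(n)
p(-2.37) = -36.92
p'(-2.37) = 57.84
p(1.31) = -8.20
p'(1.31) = 87.79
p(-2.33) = -34.57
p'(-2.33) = 59.70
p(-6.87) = 12.09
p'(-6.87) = 94.27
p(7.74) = 779.23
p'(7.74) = 1174.41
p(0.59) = -27.13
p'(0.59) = -25.14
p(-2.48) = -42.96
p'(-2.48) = 51.70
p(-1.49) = 17.53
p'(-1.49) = 48.67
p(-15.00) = -1070.70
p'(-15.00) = -299.06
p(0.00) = 0.00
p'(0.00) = -56.00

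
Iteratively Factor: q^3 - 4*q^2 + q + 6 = (q + 1)*(q^2 - 5*q + 6) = (q - 2)*(q + 1)*(q - 3)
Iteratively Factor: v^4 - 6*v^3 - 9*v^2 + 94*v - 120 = (v - 3)*(v^3 - 3*v^2 - 18*v + 40) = (v - 5)*(v - 3)*(v^2 + 2*v - 8) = (v - 5)*(v - 3)*(v + 4)*(v - 2)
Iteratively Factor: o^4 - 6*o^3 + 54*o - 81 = (o - 3)*(o^3 - 3*o^2 - 9*o + 27) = (o - 3)^2*(o^2 - 9) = (o - 3)^3*(o + 3)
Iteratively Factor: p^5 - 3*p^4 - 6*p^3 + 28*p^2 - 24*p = (p - 2)*(p^4 - p^3 - 8*p^2 + 12*p) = (p - 2)^2*(p^3 + p^2 - 6*p) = (p - 2)^2*(p + 3)*(p^2 - 2*p) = p*(p - 2)^2*(p + 3)*(p - 2)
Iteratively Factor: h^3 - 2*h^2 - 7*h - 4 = (h + 1)*(h^2 - 3*h - 4) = (h - 4)*(h + 1)*(h + 1)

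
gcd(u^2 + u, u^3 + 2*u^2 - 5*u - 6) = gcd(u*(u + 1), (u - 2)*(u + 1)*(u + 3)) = u + 1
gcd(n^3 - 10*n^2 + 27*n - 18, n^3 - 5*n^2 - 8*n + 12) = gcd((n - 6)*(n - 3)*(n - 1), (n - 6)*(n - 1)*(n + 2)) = n^2 - 7*n + 6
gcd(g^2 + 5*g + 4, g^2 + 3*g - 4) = g + 4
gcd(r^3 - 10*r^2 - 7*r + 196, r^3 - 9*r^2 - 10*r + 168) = r^2 - 3*r - 28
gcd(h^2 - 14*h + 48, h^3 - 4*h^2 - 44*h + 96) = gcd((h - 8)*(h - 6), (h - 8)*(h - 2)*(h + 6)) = h - 8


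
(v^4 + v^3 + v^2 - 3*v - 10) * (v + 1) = v^5 + 2*v^4 + 2*v^3 - 2*v^2 - 13*v - 10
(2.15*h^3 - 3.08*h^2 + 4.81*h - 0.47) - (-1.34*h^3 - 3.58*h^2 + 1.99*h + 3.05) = 3.49*h^3 + 0.5*h^2 + 2.82*h - 3.52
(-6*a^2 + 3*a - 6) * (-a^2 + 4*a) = 6*a^4 - 27*a^3 + 18*a^2 - 24*a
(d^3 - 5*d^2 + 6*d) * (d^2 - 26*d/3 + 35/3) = d^5 - 41*d^4/3 + 61*d^3 - 331*d^2/3 + 70*d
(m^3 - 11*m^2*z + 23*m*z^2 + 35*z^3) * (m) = m^4 - 11*m^3*z + 23*m^2*z^2 + 35*m*z^3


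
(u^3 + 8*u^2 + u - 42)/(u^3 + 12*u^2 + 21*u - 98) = (u + 3)/(u + 7)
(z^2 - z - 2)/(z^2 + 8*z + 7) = (z - 2)/(z + 7)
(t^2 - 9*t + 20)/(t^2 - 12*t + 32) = (t - 5)/(t - 8)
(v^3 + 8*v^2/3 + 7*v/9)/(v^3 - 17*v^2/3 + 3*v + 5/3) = v*(3*v + 7)/(3*(v^2 - 6*v + 5))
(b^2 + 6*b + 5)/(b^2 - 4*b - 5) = (b + 5)/(b - 5)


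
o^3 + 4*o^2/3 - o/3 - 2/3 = (o - 2/3)*(o + 1)^2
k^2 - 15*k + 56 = (k - 8)*(k - 7)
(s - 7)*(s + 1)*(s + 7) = s^3 + s^2 - 49*s - 49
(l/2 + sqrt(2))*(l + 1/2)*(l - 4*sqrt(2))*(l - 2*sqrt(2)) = l^4/2 - 2*sqrt(2)*l^3 + l^3/4 - 4*l^2 - sqrt(2)*l^2 - 2*l + 16*sqrt(2)*l + 8*sqrt(2)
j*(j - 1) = j^2 - j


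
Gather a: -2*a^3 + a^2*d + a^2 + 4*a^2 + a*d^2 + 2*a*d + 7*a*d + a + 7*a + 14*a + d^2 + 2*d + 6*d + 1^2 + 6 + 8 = -2*a^3 + a^2*(d + 5) + a*(d^2 + 9*d + 22) + d^2 + 8*d + 15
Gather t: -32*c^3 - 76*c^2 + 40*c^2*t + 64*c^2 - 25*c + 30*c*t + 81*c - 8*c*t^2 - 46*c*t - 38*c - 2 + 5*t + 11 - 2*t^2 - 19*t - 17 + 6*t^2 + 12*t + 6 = -32*c^3 - 12*c^2 + 18*c + t^2*(4 - 8*c) + t*(40*c^2 - 16*c - 2) - 2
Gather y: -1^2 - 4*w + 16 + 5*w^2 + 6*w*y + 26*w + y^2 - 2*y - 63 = 5*w^2 + 22*w + y^2 + y*(6*w - 2) - 48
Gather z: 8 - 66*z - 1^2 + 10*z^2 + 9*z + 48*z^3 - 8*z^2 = 48*z^3 + 2*z^2 - 57*z + 7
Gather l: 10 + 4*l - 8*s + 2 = 4*l - 8*s + 12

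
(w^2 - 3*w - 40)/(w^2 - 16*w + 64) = (w + 5)/(w - 8)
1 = 1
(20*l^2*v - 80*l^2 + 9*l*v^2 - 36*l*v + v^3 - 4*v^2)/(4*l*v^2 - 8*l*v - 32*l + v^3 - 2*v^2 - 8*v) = (5*l + v)/(v + 2)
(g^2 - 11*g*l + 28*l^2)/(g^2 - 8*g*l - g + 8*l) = (g^2 - 11*g*l + 28*l^2)/(g^2 - 8*g*l - g + 8*l)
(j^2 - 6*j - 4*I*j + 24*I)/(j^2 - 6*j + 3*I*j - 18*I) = (j - 4*I)/(j + 3*I)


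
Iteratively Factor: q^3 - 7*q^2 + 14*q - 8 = (q - 1)*(q^2 - 6*q + 8) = (q - 2)*(q - 1)*(q - 4)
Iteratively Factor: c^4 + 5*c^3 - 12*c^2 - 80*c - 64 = (c + 4)*(c^3 + c^2 - 16*c - 16) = (c + 1)*(c + 4)*(c^2 - 16) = (c + 1)*(c + 4)^2*(c - 4)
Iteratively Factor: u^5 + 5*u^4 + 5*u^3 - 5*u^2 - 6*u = (u + 3)*(u^4 + 2*u^3 - u^2 - 2*u) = (u - 1)*(u + 3)*(u^3 + 3*u^2 + 2*u) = u*(u - 1)*(u + 3)*(u^2 + 3*u + 2) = u*(u - 1)*(u + 2)*(u + 3)*(u + 1)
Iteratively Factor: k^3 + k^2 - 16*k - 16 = (k + 1)*(k^2 - 16) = (k - 4)*(k + 1)*(k + 4)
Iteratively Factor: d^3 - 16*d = (d - 4)*(d^2 + 4*d) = (d - 4)*(d + 4)*(d)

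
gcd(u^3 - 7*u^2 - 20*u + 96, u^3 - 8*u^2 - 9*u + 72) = u^2 - 11*u + 24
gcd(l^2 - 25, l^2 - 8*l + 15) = l - 5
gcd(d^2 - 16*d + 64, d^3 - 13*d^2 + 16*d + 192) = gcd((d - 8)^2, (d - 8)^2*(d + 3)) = d^2 - 16*d + 64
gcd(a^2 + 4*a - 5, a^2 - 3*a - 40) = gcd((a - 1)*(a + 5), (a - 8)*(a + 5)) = a + 5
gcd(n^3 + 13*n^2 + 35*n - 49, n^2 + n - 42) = n + 7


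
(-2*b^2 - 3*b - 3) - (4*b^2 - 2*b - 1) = -6*b^2 - b - 2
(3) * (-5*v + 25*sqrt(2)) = -15*v + 75*sqrt(2)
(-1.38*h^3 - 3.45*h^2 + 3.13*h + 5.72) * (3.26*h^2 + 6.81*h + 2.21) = -4.4988*h^5 - 20.6448*h^4 - 16.3405*h^3 + 32.338*h^2 + 45.8705*h + 12.6412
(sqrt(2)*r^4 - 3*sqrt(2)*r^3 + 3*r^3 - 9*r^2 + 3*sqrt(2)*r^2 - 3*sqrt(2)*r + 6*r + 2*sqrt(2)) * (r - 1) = sqrt(2)*r^5 - 4*sqrt(2)*r^4 + 3*r^4 - 12*r^3 + 6*sqrt(2)*r^3 - 6*sqrt(2)*r^2 + 15*r^2 - 6*r + 5*sqrt(2)*r - 2*sqrt(2)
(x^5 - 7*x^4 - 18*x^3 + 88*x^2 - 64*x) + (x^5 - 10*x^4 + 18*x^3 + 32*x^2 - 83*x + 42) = 2*x^5 - 17*x^4 + 120*x^2 - 147*x + 42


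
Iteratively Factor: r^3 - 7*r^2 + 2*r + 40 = (r + 2)*(r^2 - 9*r + 20) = (r - 5)*(r + 2)*(r - 4)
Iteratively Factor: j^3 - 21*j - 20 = (j - 5)*(j^2 + 5*j + 4) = (j - 5)*(j + 4)*(j + 1)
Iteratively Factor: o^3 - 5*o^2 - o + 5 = (o + 1)*(o^2 - 6*o + 5) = (o - 5)*(o + 1)*(o - 1)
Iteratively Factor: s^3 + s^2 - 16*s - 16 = (s + 4)*(s^2 - 3*s - 4) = (s + 1)*(s + 4)*(s - 4)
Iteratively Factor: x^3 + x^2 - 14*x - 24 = (x + 3)*(x^2 - 2*x - 8) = (x - 4)*(x + 3)*(x + 2)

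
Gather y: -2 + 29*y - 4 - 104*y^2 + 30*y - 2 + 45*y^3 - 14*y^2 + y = 45*y^3 - 118*y^2 + 60*y - 8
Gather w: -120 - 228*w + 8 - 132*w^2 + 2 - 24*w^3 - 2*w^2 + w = -24*w^3 - 134*w^2 - 227*w - 110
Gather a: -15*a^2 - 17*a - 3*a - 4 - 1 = -15*a^2 - 20*a - 5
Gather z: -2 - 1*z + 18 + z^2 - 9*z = z^2 - 10*z + 16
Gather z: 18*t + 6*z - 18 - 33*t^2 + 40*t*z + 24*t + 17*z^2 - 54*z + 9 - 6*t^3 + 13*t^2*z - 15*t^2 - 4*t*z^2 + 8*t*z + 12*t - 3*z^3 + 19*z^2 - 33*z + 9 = -6*t^3 - 48*t^2 + 54*t - 3*z^3 + z^2*(36 - 4*t) + z*(13*t^2 + 48*t - 81)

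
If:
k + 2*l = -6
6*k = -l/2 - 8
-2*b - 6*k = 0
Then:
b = 78/23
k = -26/23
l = -56/23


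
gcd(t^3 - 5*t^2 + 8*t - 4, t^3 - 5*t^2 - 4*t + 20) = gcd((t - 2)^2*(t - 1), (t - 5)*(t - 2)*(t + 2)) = t - 2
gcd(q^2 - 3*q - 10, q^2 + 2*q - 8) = 1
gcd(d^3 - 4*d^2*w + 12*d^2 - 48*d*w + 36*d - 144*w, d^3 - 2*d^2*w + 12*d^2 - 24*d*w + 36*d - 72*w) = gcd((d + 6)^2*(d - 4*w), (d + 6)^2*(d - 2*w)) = d^2 + 12*d + 36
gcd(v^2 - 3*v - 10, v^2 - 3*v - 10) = v^2 - 3*v - 10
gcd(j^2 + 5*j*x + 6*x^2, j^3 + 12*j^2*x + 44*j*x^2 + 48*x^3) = j + 2*x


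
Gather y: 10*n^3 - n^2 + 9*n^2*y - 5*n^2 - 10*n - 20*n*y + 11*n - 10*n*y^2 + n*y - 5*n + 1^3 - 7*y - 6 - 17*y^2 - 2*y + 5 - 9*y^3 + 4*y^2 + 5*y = 10*n^3 - 6*n^2 - 4*n - 9*y^3 + y^2*(-10*n - 13) + y*(9*n^2 - 19*n - 4)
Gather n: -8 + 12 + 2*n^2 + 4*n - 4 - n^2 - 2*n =n^2 + 2*n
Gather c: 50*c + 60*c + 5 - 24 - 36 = 110*c - 55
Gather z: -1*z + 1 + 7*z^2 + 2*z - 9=7*z^2 + z - 8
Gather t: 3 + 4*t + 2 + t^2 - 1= t^2 + 4*t + 4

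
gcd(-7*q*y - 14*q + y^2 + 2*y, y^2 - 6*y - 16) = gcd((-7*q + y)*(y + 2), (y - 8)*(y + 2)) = y + 2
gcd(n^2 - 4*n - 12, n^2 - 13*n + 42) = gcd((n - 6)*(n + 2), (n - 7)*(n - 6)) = n - 6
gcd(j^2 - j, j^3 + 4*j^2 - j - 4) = j - 1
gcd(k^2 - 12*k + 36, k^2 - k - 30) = k - 6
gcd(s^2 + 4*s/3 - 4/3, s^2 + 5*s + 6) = s + 2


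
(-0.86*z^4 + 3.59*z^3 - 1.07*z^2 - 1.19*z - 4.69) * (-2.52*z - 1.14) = 2.1672*z^5 - 8.0664*z^4 - 1.3962*z^3 + 4.2186*z^2 + 13.1754*z + 5.3466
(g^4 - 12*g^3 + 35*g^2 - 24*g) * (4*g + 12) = 4*g^5 - 36*g^4 - 4*g^3 + 324*g^2 - 288*g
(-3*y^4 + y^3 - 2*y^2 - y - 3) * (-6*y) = 18*y^5 - 6*y^4 + 12*y^3 + 6*y^2 + 18*y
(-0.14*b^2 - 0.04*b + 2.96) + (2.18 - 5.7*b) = -0.14*b^2 - 5.74*b + 5.14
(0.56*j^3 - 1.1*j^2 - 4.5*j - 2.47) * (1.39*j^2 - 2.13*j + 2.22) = 0.7784*j^5 - 2.7218*j^4 - 2.6688*j^3 + 3.7097*j^2 - 4.7289*j - 5.4834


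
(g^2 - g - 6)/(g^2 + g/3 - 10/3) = 3*(g - 3)/(3*g - 5)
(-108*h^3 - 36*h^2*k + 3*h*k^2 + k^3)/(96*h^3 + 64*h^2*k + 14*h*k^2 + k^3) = (-18*h^2 - 3*h*k + k^2)/(16*h^2 + 8*h*k + k^2)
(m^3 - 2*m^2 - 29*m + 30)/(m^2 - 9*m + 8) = (m^2 - m - 30)/(m - 8)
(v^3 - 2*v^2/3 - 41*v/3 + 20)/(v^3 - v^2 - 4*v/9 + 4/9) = 3*(3*v^3 - 2*v^2 - 41*v + 60)/(9*v^3 - 9*v^2 - 4*v + 4)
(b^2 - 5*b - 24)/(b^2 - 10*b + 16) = (b + 3)/(b - 2)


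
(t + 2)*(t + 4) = t^2 + 6*t + 8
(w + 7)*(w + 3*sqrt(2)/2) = w^2 + 3*sqrt(2)*w/2 + 7*w + 21*sqrt(2)/2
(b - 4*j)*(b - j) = b^2 - 5*b*j + 4*j^2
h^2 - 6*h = h*(h - 6)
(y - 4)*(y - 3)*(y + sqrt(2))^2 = y^4 - 7*y^3 + 2*sqrt(2)*y^3 - 14*sqrt(2)*y^2 + 14*y^2 - 14*y + 24*sqrt(2)*y + 24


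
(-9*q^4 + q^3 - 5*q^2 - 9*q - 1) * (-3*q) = 27*q^5 - 3*q^4 + 15*q^3 + 27*q^2 + 3*q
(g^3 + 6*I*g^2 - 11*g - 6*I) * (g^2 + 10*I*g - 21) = g^5 + 16*I*g^4 - 92*g^3 - 242*I*g^2 + 291*g + 126*I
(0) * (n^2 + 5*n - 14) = 0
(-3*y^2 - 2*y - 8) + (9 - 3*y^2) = -6*y^2 - 2*y + 1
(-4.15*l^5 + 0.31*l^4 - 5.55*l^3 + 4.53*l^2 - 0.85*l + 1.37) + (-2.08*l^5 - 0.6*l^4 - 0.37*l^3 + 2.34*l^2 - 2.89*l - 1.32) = -6.23*l^5 - 0.29*l^4 - 5.92*l^3 + 6.87*l^2 - 3.74*l + 0.05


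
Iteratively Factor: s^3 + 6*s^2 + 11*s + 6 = (s + 2)*(s^2 + 4*s + 3) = (s + 1)*(s + 2)*(s + 3)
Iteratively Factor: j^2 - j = (j)*(j - 1)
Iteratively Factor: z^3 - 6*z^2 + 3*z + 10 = (z + 1)*(z^2 - 7*z + 10) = (z - 2)*(z + 1)*(z - 5)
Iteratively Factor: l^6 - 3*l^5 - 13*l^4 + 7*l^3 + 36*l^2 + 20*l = (l - 5)*(l^5 + 2*l^4 - 3*l^3 - 8*l^2 - 4*l) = (l - 5)*(l + 1)*(l^4 + l^3 - 4*l^2 - 4*l) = (l - 5)*(l + 1)^2*(l^3 - 4*l) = (l - 5)*(l - 2)*(l + 1)^2*(l^2 + 2*l) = (l - 5)*(l - 2)*(l + 1)^2*(l + 2)*(l)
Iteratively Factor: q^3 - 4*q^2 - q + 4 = (q - 1)*(q^2 - 3*q - 4) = (q - 4)*(q - 1)*(q + 1)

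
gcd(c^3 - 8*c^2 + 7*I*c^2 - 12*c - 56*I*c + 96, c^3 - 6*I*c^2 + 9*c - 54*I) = c + 3*I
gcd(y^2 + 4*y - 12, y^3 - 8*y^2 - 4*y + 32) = y - 2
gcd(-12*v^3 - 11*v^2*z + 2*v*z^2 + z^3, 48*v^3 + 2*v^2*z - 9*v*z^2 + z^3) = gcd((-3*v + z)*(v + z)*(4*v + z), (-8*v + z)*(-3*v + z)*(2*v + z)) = -3*v + z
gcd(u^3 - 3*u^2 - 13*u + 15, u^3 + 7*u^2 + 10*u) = 1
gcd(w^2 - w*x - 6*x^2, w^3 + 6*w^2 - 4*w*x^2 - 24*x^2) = w + 2*x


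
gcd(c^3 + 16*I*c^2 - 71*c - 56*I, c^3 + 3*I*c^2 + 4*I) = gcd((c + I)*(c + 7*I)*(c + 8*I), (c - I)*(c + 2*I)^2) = 1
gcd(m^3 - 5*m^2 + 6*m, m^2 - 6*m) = m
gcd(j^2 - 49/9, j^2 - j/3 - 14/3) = j - 7/3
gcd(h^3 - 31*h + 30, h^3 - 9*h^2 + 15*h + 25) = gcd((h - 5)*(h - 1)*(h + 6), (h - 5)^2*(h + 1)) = h - 5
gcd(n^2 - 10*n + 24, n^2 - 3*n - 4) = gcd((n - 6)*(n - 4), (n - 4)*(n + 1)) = n - 4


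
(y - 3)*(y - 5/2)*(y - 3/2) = y^3 - 7*y^2 + 63*y/4 - 45/4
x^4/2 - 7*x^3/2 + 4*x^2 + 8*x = x*(x/2 + 1/2)*(x - 4)^2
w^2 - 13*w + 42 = (w - 7)*(w - 6)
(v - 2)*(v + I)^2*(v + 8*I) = v^4 - 2*v^3 + 10*I*v^3 - 17*v^2 - 20*I*v^2 + 34*v - 8*I*v + 16*I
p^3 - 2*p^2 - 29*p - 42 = (p - 7)*(p + 2)*(p + 3)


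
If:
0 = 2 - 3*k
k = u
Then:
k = 2/3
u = 2/3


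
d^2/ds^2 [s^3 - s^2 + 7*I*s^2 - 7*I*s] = 6*s - 2 + 14*I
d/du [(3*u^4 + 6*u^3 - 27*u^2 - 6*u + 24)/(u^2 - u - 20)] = 3*(2*u^3 - 17*u^2 + 20*u + 3)/(u^2 - 10*u + 25)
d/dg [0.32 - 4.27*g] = -4.27000000000000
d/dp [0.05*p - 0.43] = 0.0500000000000000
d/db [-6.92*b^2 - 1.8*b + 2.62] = -13.84*b - 1.8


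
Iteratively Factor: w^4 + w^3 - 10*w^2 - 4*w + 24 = (w - 2)*(w^3 + 3*w^2 - 4*w - 12) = (w - 2)*(w + 2)*(w^2 + w - 6) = (w - 2)^2*(w + 2)*(w + 3)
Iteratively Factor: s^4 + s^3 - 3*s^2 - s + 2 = (s + 2)*(s^3 - s^2 - s + 1) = (s + 1)*(s + 2)*(s^2 - 2*s + 1) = (s - 1)*(s + 1)*(s + 2)*(s - 1)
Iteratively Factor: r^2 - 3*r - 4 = (r + 1)*(r - 4)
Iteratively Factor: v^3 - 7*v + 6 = (v + 3)*(v^2 - 3*v + 2) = (v - 1)*(v + 3)*(v - 2)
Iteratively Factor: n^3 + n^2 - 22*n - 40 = (n - 5)*(n^2 + 6*n + 8) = (n - 5)*(n + 4)*(n + 2)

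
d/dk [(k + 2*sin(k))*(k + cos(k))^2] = (k + cos(k))*(-2*(k + 2*sin(k))*(sin(k) - 1) + (k + cos(k))*(2*cos(k) + 1))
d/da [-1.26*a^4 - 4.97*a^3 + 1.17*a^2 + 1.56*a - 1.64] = -5.04*a^3 - 14.91*a^2 + 2.34*a + 1.56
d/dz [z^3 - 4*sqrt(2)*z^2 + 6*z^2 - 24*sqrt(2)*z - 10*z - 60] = 3*z^2 - 8*sqrt(2)*z + 12*z - 24*sqrt(2) - 10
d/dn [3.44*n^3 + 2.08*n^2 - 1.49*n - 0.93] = 10.32*n^2 + 4.16*n - 1.49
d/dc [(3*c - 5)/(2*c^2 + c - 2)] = (6*c^2 + 3*c - (3*c - 5)*(4*c + 1) - 6)/(2*c^2 + c - 2)^2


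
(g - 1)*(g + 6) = g^2 + 5*g - 6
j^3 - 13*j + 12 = (j - 3)*(j - 1)*(j + 4)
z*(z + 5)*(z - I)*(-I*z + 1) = -I*z^4 - 5*I*z^3 - I*z^2 - 5*I*z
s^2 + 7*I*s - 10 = (s + 2*I)*(s + 5*I)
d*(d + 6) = d^2 + 6*d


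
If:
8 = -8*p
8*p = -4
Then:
No Solution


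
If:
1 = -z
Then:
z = -1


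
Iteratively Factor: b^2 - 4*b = (b - 4)*(b)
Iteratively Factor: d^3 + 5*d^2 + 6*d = (d + 2)*(d^2 + 3*d) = d*(d + 2)*(d + 3)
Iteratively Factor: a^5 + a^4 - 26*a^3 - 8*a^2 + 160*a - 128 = (a - 2)*(a^4 + 3*a^3 - 20*a^2 - 48*a + 64) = (a - 2)*(a + 4)*(a^3 - a^2 - 16*a + 16) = (a - 2)*(a - 1)*(a + 4)*(a^2 - 16) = (a - 2)*(a - 1)*(a + 4)^2*(a - 4)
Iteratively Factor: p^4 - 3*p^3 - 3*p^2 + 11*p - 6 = (p - 1)*(p^3 - 2*p^2 - 5*p + 6) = (p - 1)^2*(p^2 - p - 6) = (p - 1)^2*(p + 2)*(p - 3)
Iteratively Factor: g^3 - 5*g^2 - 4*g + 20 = (g - 5)*(g^2 - 4) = (g - 5)*(g + 2)*(g - 2)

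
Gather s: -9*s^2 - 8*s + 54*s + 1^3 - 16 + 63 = -9*s^2 + 46*s + 48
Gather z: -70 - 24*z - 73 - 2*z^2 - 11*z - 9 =-2*z^2 - 35*z - 152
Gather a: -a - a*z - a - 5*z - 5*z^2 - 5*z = a*(-z - 2) - 5*z^2 - 10*z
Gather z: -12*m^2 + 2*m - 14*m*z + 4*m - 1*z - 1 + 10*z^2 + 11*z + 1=-12*m^2 + 6*m + 10*z^2 + z*(10 - 14*m)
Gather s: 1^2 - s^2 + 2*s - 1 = -s^2 + 2*s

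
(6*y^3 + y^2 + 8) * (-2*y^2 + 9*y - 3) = -12*y^5 + 52*y^4 - 9*y^3 - 19*y^2 + 72*y - 24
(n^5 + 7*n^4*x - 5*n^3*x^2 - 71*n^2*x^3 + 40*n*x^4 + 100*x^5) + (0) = n^5 + 7*n^4*x - 5*n^3*x^2 - 71*n^2*x^3 + 40*n*x^4 + 100*x^5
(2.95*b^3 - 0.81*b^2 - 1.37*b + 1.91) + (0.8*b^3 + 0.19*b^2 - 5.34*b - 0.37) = 3.75*b^3 - 0.62*b^2 - 6.71*b + 1.54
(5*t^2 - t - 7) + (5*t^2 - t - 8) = 10*t^2 - 2*t - 15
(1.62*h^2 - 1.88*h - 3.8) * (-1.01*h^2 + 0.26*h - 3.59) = -1.6362*h^4 + 2.32*h^3 - 2.4666*h^2 + 5.7612*h + 13.642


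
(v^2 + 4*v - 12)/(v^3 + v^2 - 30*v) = (v - 2)/(v*(v - 5))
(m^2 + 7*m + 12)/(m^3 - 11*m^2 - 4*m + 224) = (m + 3)/(m^2 - 15*m + 56)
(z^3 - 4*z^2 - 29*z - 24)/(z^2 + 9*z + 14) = (z^3 - 4*z^2 - 29*z - 24)/(z^2 + 9*z + 14)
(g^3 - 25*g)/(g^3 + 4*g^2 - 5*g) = (g - 5)/(g - 1)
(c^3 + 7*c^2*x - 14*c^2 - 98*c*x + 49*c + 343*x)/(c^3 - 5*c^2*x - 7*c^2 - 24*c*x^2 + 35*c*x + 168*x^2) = (-c^2 - 7*c*x + 7*c + 49*x)/(-c^2 + 5*c*x + 24*x^2)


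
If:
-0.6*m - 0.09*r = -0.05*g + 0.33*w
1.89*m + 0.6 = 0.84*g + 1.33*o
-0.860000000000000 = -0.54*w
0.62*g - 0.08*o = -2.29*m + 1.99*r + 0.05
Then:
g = 2.71919888791639*r + 2.33878914623393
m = 0.0765999073263657*r - 0.681026830406432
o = -1.60853627143078*r - 1.99377713707117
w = 1.59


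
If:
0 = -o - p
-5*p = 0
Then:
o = 0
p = 0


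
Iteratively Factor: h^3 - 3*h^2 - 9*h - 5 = (h - 5)*(h^2 + 2*h + 1) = (h - 5)*(h + 1)*(h + 1)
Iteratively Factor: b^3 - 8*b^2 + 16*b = (b - 4)*(b^2 - 4*b) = b*(b - 4)*(b - 4)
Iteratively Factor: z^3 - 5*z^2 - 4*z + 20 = (z - 2)*(z^2 - 3*z - 10) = (z - 5)*(z - 2)*(z + 2)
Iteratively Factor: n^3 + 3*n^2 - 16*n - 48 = (n + 4)*(n^2 - n - 12) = (n + 3)*(n + 4)*(n - 4)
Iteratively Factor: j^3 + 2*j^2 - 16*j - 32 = (j + 2)*(j^2 - 16) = (j + 2)*(j + 4)*(j - 4)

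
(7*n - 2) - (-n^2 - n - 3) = n^2 + 8*n + 1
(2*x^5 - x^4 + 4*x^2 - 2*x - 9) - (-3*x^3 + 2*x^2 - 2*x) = 2*x^5 - x^4 + 3*x^3 + 2*x^2 - 9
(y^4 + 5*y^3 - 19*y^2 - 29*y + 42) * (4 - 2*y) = -2*y^5 - 6*y^4 + 58*y^3 - 18*y^2 - 200*y + 168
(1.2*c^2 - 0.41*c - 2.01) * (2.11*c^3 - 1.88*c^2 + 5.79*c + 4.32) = 2.532*c^5 - 3.1211*c^4 + 3.4777*c^3 + 6.5889*c^2 - 13.4091*c - 8.6832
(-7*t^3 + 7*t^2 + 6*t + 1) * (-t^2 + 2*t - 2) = 7*t^5 - 21*t^4 + 22*t^3 - 3*t^2 - 10*t - 2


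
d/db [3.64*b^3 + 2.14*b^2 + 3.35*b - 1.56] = 10.92*b^2 + 4.28*b + 3.35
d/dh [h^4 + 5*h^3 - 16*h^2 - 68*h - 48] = 4*h^3 + 15*h^2 - 32*h - 68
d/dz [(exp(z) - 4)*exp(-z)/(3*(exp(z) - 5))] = (-exp(2*z) + 8*exp(z) - 20)*exp(-z)/(3*(exp(2*z) - 10*exp(z) + 25))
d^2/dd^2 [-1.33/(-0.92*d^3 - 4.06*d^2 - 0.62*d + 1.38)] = (-(7.3416*d + 10.7996)*(0.92*d^3 + 4.06*d^2 + 0.62*d - 1.38) + 1.33*(2.76*d^2 + 8.12*d + 0.62)*(5.52*d^2 + 16.24*d + 1.24))/(0.92*d^3 + 4.06*d^2 + 0.62*d - 1.38)^3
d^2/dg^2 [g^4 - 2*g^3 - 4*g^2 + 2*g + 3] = 12*g^2 - 12*g - 8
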